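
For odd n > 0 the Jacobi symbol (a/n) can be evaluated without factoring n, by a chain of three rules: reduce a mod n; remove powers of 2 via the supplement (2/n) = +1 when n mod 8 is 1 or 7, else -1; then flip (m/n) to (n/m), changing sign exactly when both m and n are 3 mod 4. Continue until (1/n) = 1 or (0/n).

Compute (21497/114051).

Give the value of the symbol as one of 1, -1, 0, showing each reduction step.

0

reciprocity: (21497/114051) = +1·(114051/21497) since 21497 mod 4 = 1, 114051 mod 4 = 3; sign now +1
(114051/21497) = (6566/21497)   [reduce mod 21497]
6566 = 2^1·3283; (2/21497) = +1 since 21497 mod 8 = 1, so (6566/21497) = (+1)^1·(3283/21497); sign now +1
reciprocity: (3283/21497) = +1·(21497/3283) since 3283 mod 4 = 3, 21497 mod 4 = 1; sign now +1
(21497/3283) = (1799/3283)   [reduce mod 3283]
reciprocity: (1799/3283) = -1·(3283/1799) since 1799 mod 4 = 3, 3283 mod 4 = 3; sign now -1
(3283/1799) = (1484/1799)   [reduce mod 1799]
1484 = 2^2·371; (2/1799) = +1 since 1799 mod 8 = 7, so (1484/1799) = (+1)^2·(371/1799); sign now -1
reciprocity: (371/1799) = -1·(1799/371) since 371 mod 4 = 3, 1799 mod 4 = 3; sign now +1
(1799/371) = (315/371)   [reduce mod 371]
reciprocity: (315/371) = -1·(371/315) since 315 mod 4 = 3, 371 mod 4 = 3; sign now -1
(371/315) = (56/315)   [reduce mod 315]
56 = 2^3·7; (2/315) = -1 since 315 mod 8 = 3, so (56/315) = (-1)^3·(7/315); sign now +1
reciprocity: (7/315) = -1·(315/7) since 7 mod 4 = 3, 315 mod 4 = 3; sign now -1
(315/7) = (0/7)   [reduce mod 7]
(0/7) = 0   [gcd(a, n) > 1]; final value = 0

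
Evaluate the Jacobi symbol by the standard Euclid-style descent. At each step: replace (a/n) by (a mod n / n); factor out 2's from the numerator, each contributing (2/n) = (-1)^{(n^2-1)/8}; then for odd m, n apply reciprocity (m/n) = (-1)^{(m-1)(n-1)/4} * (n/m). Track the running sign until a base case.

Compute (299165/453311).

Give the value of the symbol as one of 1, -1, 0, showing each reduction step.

1

flip (299165/453311) -> (453311/299165): both odd, 299165 mod 4 = 1, 453311 mod 4 = 3, so the flip contributes +1; sign now +1
(453311/299165): 453311 mod 299165 = 154146, so (453311/299165) = (154146/299165)
factor out 2^1: 154146 = 2^1·77073; with 299165 mod 8 = 5, (2/299165) = -1; sign now -1; continue with (77073/299165)
flip (77073/299165) -> (299165/77073): both odd, 77073 mod 4 = 1, 299165 mod 4 = 1, so the flip contributes +1; sign now -1
(299165/77073): 299165 mod 77073 = 67946, so (299165/77073) = (67946/77073)
factor out 2^1: 67946 = 2^1·33973; with 77073 mod 8 = 1, (2/77073) = +1; sign now -1; continue with (33973/77073)
flip (33973/77073) -> (77073/33973): both odd, 33973 mod 4 = 1, 77073 mod 4 = 1, so the flip contributes +1; sign now -1
(77073/33973): 77073 mod 33973 = 9127, so (77073/33973) = (9127/33973)
flip (9127/33973) -> (33973/9127): both odd, 9127 mod 4 = 3, 33973 mod 4 = 1, so the flip contributes +1; sign now -1
(33973/9127): 33973 mod 9127 = 6592, so (33973/9127) = (6592/9127)
factor out 2^6: 6592 = 2^6·103; with 9127 mod 8 = 7, (2/9127) = +1; sign now -1; continue with (103/9127)
flip (103/9127) -> (9127/103): both odd, 103 mod 4 = 3, 9127 mod 4 = 3, so the flip contributes -1; sign now +1
(9127/103): 9127 mod 103 = 63, so (9127/103) = (63/103)
flip (63/103) -> (103/63): both odd, 63 mod 4 = 3, 103 mod 4 = 3, so the flip contributes -1; sign now -1
(103/63): 103 mod 63 = 40, so (103/63) = (40/63)
factor out 2^3: 40 = 2^3·5; with 63 mod 8 = 7, (2/63) = +1; sign now -1; continue with (5/63)
flip (5/63) -> (63/5): both odd, 5 mod 4 = 1, 63 mod 4 = 3, so the flip contributes +1; sign now -1
(63/5): 63 mod 5 = 3, so (63/5) = (3/5)
flip (3/5) -> (5/3): both odd, 3 mod 4 = 3, 5 mod 4 = 1, so the flip contributes +1; sign now -1
(5/3): 5 mod 3 = 2, so (5/3) = (2/3)
factor out 2^1: 2 = 2^1·1; with 3 mod 8 = 3, (2/3) = -1; sign now +1; continue with (1/3)
reached (1/3) = 1, so the symbol is +1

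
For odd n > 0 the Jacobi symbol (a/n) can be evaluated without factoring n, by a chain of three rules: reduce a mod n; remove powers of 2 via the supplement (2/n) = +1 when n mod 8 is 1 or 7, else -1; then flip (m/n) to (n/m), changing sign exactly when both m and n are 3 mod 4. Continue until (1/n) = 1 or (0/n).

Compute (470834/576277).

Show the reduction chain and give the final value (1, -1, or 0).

470834 = 2^1·235417; (2/576277) = -1 since 576277 mod 8 = 5, so (470834/576277) = (-1)^1·(235417/576277); sign now -1
reciprocity: (235417/576277) = +1·(576277/235417) since 235417 mod 4 = 1, 576277 mod 4 = 1; sign now -1
(576277/235417) = (105443/235417)   [reduce mod 235417]
reciprocity: (105443/235417) = +1·(235417/105443) since 105443 mod 4 = 3, 235417 mod 4 = 1; sign now -1
(235417/105443) = (24531/105443)   [reduce mod 105443]
reciprocity: (24531/105443) = -1·(105443/24531) since 24531 mod 4 = 3, 105443 mod 4 = 3; sign now +1
(105443/24531) = (7319/24531)   [reduce mod 24531]
reciprocity: (7319/24531) = -1·(24531/7319) since 7319 mod 4 = 3, 24531 mod 4 = 3; sign now -1
(24531/7319) = (2574/7319)   [reduce mod 7319]
2574 = 2^1·1287; (2/7319) = +1 since 7319 mod 8 = 7, so (2574/7319) = (+1)^1·(1287/7319); sign now -1
reciprocity: (1287/7319) = -1·(7319/1287) since 1287 mod 4 = 3, 7319 mod 4 = 3; sign now +1
(7319/1287) = (884/1287)   [reduce mod 1287]
884 = 2^2·221; (2/1287) = +1 since 1287 mod 8 = 7, so (884/1287) = (+1)^2·(221/1287); sign now +1
reciprocity: (221/1287) = +1·(1287/221) since 221 mod 4 = 1, 1287 mod 4 = 3; sign now +1
(1287/221) = (182/221)   [reduce mod 221]
182 = 2^1·91; (2/221) = -1 since 221 mod 8 = 5, so (182/221) = (-1)^1·(91/221); sign now -1
reciprocity: (91/221) = +1·(221/91) since 91 mod 4 = 3, 221 mod 4 = 1; sign now -1
(221/91) = (39/91)   [reduce mod 91]
reciprocity: (39/91) = -1·(91/39) since 39 mod 4 = 3, 91 mod 4 = 3; sign now +1
(91/39) = (13/39)   [reduce mod 39]
reciprocity: (13/39) = +1·(39/13) since 13 mod 4 = 1, 39 mod 4 = 3; sign now +1
(39/13) = (0/13)   [reduce mod 13]
(0/13) = 0   [gcd(a, n) > 1]; final value = 0

0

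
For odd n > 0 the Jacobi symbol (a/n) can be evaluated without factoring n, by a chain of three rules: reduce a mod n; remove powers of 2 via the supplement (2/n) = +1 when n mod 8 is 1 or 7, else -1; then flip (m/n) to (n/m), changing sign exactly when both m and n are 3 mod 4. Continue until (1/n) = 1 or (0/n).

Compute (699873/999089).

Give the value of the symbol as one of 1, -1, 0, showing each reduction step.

1

flip (699873/999089) -> (999089/699873): both odd, 699873 mod 4 = 1, 999089 mod 4 = 1, so the flip contributes +1; sign now +1
(999089/699873): 999089 mod 699873 = 299216, so (999089/699873) = (299216/699873)
factor out 2^4: 299216 = 2^4·18701; with 699873 mod 8 = 1, (2/699873) = +1; sign now +1; continue with (18701/699873)
flip (18701/699873) -> (699873/18701): both odd, 18701 mod 4 = 1, 699873 mod 4 = 1, so the flip contributes +1; sign now +1
(699873/18701): 699873 mod 18701 = 7936, so (699873/18701) = (7936/18701)
factor out 2^8: 7936 = 2^8·31; with 18701 mod 8 = 5, (2/18701) = -1; sign now +1; continue with (31/18701)
flip (31/18701) -> (18701/31): both odd, 31 mod 4 = 3, 18701 mod 4 = 1, so the flip contributes +1; sign now +1
(18701/31): 18701 mod 31 = 8, so (18701/31) = (8/31)
factor out 2^3: 8 = 2^3·1; with 31 mod 8 = 7, (2/31) = +1; sign now +1; continue with (1/31)
reached (1/31) = 1, so the symbol is +1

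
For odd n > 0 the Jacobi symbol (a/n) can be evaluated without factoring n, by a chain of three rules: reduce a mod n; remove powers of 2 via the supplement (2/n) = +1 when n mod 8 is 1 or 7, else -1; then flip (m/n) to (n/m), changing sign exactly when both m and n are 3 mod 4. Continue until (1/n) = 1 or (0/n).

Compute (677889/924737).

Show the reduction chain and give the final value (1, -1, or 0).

flip (677889/924737) -> (924737/677889): both odd, 677889 mod 4 = 1, 924737 mod 4 = 1, so the flip contributes +1; sign now +1
(924737/677889): 924737 mod 677889 = 246848, so (924737/677889) = (246848/677889)
factor out 2^6: 246848 = 2^6·3857; with 677889 mod 8 = 1, (2/677889) = +1; sign now +1; continue with (3857/677889)
flip (3857/677889) -> (677889/3857): both odd, 3857 mod 4 = 1, 677889 mod 4 = 1, so the flip contributes +1; sign now +1
(677889/3857): 677889 mod 3857 = 2914, so (677889/3857) = (2914/3857)
factor out 2^1: 2914 = 2^1·1457; with 3857 mod 8 = 1, (2/3857) = +1; sign now +1; continue with (1457/3857)
flip (1457/3857) -> (3857/1457): both odd, 1457 mod 4 = 1, 3857 mod 4 = 1, so the flip contributes +1; sign now +1
(3857/1457): 3857 mod 1457 = 943, so (3857/1457) = (943/1457)
flip (943/1457) -> (1457/943): both odd, 943 mod 4 = 3, 1457 mod 4 = 1, so the flip contributes +1; sign now +1
(1457/943): 1457 mod 943 = 514, so (1457/943) = (514/943)
factor out 2^1: 514 = 2^1·257; with 943 mod 8 = 7, (2/943) = +1; sign now +1; continue with (257/943)
flip (257/943) -> (943/257): both odd, 257 mod 4 = 1, 943 mod 4 = 3, so the flip contributes +1; sign now +1
(943/257): 943 mod 257 = 172, so (943/257) = (172/257)
factor out 2^2: 172 = 2^2·43; with 257 mod 8 = 1, (2/257) = +1; sign now +1; continue with (43/257)
flip (43/257) -> (257/43): both odd, 43 mod 4 = 3, 257 mod 4 = 1, so the flip contributes +1; sign now +1
(257/43): 257 mod 43 = 42, so (257/43) = (42/43)
factor out 2^1: 42 = 2^1·21; with 43 mod 8 = 3, (2/43) = -1; sign now -1; continue with (21/43)
flip (21/43) -> (43/21): both odd, 21 mod 4 = 1, 43 mod 4 = 3, so the flip contributes +1; sign now -1
(43/21): 43 mod 21 = 1, so (43/21) = (1/21)
reached (1/21) = 1, so the symbol is -1

-1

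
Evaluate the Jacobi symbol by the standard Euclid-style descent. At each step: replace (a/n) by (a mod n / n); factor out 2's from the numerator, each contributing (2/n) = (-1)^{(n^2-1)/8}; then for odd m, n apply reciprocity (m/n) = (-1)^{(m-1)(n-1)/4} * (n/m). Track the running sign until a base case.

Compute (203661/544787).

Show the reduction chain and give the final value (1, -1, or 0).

reciprocity: (203661/544787) = +1·(544787/203661) since 203661 mod 4 = 1, 544787 mod 4 = 3; sign now +1
(544787/203661) = (137465/203661)   [reduce mod 203661]
reciprocity: (137465/203661) = +1·(203661/137465) since 137465 mod 4 = 1, 203661 mod 4 = 1; sign now +1
(203661/137465) = (66196/137465)   [reduce mod 137465]
66196 = 2^2·16549; (2/137465) = +1 since 137465 mod 8 = 1, so (66196/137465) = (+1)^2·(16549/137465); sign now +1
reciprocity: (16549/137465) = +1·(137465/16549) since 16549 mod 4 = 1, 137465 mod 4 = 1; sign now +1
(137465/16549) = (5073/16549)   [reduce mod 16549]
reciprocity: (5073/16549) = +1·(16549/5073) since 5073 mod 4 = 1, 16549 mod 4 = 1; sign now +1
(16549/5073) = (1330/5073)   [reduce mod 5073]
1330 = 2^1·665; (2/5073) = +1 since 5073 mod 8 = 1, so (1330/5073) = (+1)^1·(665/5073); sign now +1
reciprocity: (665/5073) = +1·(5073/665) since 665 mod 4 = 1, 5073 mod 4 = 1; sign now +1
(5073/665) = (418/665)   [reduce mod 665]
418 = 2^1·209; (2/665) = +1 since 665 mod 8 = 1, so (418/665) = (+1)^1·(209/665); sign now +1
reciprocity: (209/665) = +1·(665/209) since 209 mod 4 = 1, 665 mod 4 = 1; sign now +1
(665/209) = (38/209)   [reduce mod 209]
38 = 2^1·19; (2/209) = +1 since 209 mod 8 = 1, so (38/209) = (+1)^1·(19/209); sign now +1
reciprocity: (19/209) = +1·(209/19) since 19 mod 4 = 3, 209 mod 4 = 1; sign now +1
(209/19) = (0/19)   [reduce mod 19]
(0/19) = 0   [gcd(a, n) > 1]; final value = 0

0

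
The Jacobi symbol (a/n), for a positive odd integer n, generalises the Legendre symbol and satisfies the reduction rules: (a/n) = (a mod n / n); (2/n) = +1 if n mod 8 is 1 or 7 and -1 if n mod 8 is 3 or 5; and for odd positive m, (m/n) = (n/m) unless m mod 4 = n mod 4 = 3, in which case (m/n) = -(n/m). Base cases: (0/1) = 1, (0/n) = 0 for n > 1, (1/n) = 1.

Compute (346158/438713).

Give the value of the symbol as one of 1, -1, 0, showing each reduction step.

factor out 2^1: 346158 = 2^1·173079; with 438713 mod 8 = 1, (2/438713) = +1; sign now +1; continue with (173079/438713)
flip (173079/438713) -> (438713/173079): both odd, 173079 mod 4 = 3, 438713 mod 4 = 1, so the flip contributes +1; sign now +1
(438713/173079): 438713 mod 173079 = 92555, so (438713/173079) = (92555/173079)
flip (92555/173079) -> (173079/92555): both odd, 92555 mod 4 = 3, 173079 mod 4 = 3, so the flip contributes -1; sign now -1
(173079/92555): 173079 mod 92555 = 80524, so (173079/92555) = (80524/92555)
factor out 2^2: 80524 = 2^2·20131; with 92555 mod 8 = 3, (2/92555) = -1; sign now -1; continue with (20131/92555)
flip (20131/92555) -> (92555/20131): both odd, 20131 mod 4 = 3, 92555 mod 4 = 3, so the flip contributes -1; sign now +1
(92555/20131): 92555 mod 20131 = 12031, so (92555/20131) = (12031/20131)
flip (12031/20131) -> (20131/12031): both odd, 12031 mod 4 = 3, 20131 mod 4 = 3, so the flip contributes -1; sign now -1
(20131/12031): 20131 mod 12031 = 8100, so (20131/12031) = (8100/12031)
factor out 2^2: 8100 = 2^2·2025; with 12031 mod 8 = 7, (2/12031) = +1; sign now -1; continue with (2025/12031)
flip (2025/12031) -> (12031/2025): both odd, 2025 mod 4 = 1, 12031 mod 4 = 3, so the flip contributes +1; sign now -1
(12031/2025): 12031 mod 2025 = 1906, so (12031/2025) = (1906/2025)
factor out 2^1: 1906 = 2^1·953; with 2025 mod 8 = 1, (2/2025) = +1; sign now -1; continue with (953/2025)
flip (953/2025) -> (2025/953): both odd, 953 mod 4 = 1, 2025 mod 4 = 1, so the flip contributes +1; sign now -1
(2025/953): 2025 mod 953 = 119, so (2025/953) = (119/953)
flip (119/953) -> (953/119): both odd, 119 mod 4 = 3, 953 mod 4 = 1, so the flip contributes +1; sign now -1
(953/119): 953 mod 119 = 1, so (953/119) = (1/119)
reached (1/119) = 1, so the symbol is -1

-1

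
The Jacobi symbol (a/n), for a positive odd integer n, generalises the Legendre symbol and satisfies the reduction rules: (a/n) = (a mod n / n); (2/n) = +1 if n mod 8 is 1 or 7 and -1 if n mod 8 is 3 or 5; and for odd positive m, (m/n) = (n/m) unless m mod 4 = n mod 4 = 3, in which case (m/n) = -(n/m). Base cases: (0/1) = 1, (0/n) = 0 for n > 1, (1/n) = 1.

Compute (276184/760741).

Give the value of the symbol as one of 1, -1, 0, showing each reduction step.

factor out 2^3: 276184 = 2^3·34523; with 760741 mod 8 = 5, (2/760741) = -1; sign now -1; continue with (34523/760741)
flip (34523/760741) -> (760741/34523): both odd, 34523 mod 4 = 3, 760741 mod 4 = 1, so the flip contributes +1; sign now -1
(760741/34523): 760741 mod 34523 = 1235, so (760741/34523) = (1235/34523)
flip (1235/34523) -> (34523/1235): both odd, 1235 mod 4 = 3, 34523 mod 4 = 3, so the flip contributes -1; sign now +1
(34523/1235): 34523 mod 1235 = 1178, so (34523/1235) = (1178/1235)
factor out 2^1: 1178 = 2^1·589; with 1235 mod 8 = 3, (2/1235) = -1; sign now -1; continue with (589/1235)
flip (589/1235) -> (1235/589): both odd, 589 mod 4 = 1, 1235 mod 4 = 3, so the flip contributes +1; sign now -1
(1235/589): 1235 mod 589 = 57, so (1235/589) = (57/589)
flip (57/589) -> (589/57): both odd, 57 mod 4 = 1, 589 mod 4 = 1, so the flip contributes +1; sign now -1
(589/57): 589 mod 57 = 19, so (589/57) = (19/57)
flip (19/57) -> (57/19): both odd, 19 mod 4 = 3, 57 mod 4 = 1, so the flip contributes +1; sign now -1
(57/19): 57 mod 19 = 0, so (57/19) = (0/19)
reached (0/19); gcd(a, n) > 1, so (0/19) = 0 and the symbol is 0

0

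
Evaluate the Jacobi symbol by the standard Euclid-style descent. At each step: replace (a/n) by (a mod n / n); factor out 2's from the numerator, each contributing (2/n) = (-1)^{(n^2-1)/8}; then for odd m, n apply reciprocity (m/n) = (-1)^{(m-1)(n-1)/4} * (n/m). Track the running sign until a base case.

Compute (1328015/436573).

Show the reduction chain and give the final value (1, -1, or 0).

(1328015/436573) = (18296/436573)   [reduce mod 436573]
18296 = 2^3·2287; (2/436573) = -1 since 436573 mod 8 = 5, so (18296/436573) = (-1)^3·(2287/436573); sign now -1
reciprocity: (2287/436573) = +1·(436573/2287) since 2287 mod 4 = 3, 436573 mod 4 = 1; sign now -1
(436573/2287) = (2043/2287)   [reduce mod 2287]
reciprocity: (2043/2287) = -1·(2287/2043) since 2043 mod 4 = 3, 2287 mod 4 = 3; sign now +1
(2287/2043) = (244/2043)   [reduce mod 2043]
244 = 2^2·61; (2/2043) = -1 since 2043 mod 8 = 3, so (244/2043) = (-1)^2·(61/2043); sign now +1
reciprocity: (61/2043) = +1·(2043/61) since 61 mod 4 = 1, 2043 mod 4 = 3; sign now +1
(2043/61) = (30/61)   [reduce mod 61]
30 = 2^1·15; (2/61) = -1 since 61 mod 8 = 5, so (30/61) = (-1)^1·(15/61); sign now -1
reciprocity: (15/61) = +1·(61/15) since 15 mod 4 = 3, 61 mod 4 = 1; sign now -1
(61/15) = (1/15)   [reduce mod 15]
(1/15) = 1; final value = sign = -1

-1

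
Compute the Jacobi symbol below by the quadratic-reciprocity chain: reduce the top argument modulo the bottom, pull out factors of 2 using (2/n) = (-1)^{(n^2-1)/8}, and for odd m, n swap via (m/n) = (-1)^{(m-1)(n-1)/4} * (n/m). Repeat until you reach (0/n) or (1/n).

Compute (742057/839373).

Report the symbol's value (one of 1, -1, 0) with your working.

1

reciprocity: (742057/839373) = +1·(839373/742057) since 742057 mod 4 = 1, 839373 mod 4 = 1; sign now +1
(839373/742057) = (97316/742057)   [reduce mod 742057]
97316 = 2^2·24329; (2/742057) = +1 since 742057 mod 8 = 1, so (97316/742057) = (+1)^2·(24329/742057); sign now +1
reciprocity: (24329/742057) = +1·(742057/24329) since 24329 mod 4 = 1, 742057 mod 4 = 1; sign now +1
(742057/24329) = (12187/24329)   [reduce mod 24329]
reciprocity: (12187/24329) = +1·(24329/12187) since 12187 mod 4 = 3, 24329 mod 4 = 1; sign now +1
(24329/12187) = (12142/12187)   [reduce mod 12187]
12142 = 2^1·6071; (2/12187) = -1 since 12187 mod 8 = 3, so (12142/12187) = (-1)^1·(6071/12187); sign now -1
reciprocity: (6071/12187) = -1·(12187/6071) since 6071 mod 4 = 3, 12187 mod 4 = 3; sign now +1
(12187/6071) = (45/6071)   [reduce mod 6071]
reciprocity: (45/6071) = +1·(6071/45) since 45 mod 4 = 1, 6071 mod 4 = 3; sign now +1
(6071/45) = (41/45)   [reduce mod 45]
reciprocity: (41/45) = +1·(45/41) since 41 mod 4 = 1, 45 mod 4 = 1; sign now +1
(45/41) = (4/41)   [reduce mod 41]
4 = 2^2·1; (2/41) = +1 since 41 mod 8 = 1, so (4/41) = (+1)^2·(1/41); sign now +1
(1/41) = 1; final value = sign = +1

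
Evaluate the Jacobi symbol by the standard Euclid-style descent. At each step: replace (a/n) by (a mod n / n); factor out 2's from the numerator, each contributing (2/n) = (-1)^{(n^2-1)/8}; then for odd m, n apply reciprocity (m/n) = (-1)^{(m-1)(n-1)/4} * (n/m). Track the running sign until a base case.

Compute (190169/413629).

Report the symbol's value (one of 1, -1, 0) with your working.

1

reciprocity: (190169/413629) = +1·(413629/190169) since 190169 mod 4 = 1, 413629 mod 4 = 1; sign now +1
(413629/190169) = (33291/190169)   [reduce mod 190169]
reciprocity: (33291/190169) = +1·(190169/33291) since 33291 mod 4 = 3, 190169 mod 4 = 1; sign now +1
(190169/33291) = (23714/33291)   [reduce mod 33291]
23714 = 2^1·11857; (2/33291) = -1 since 33291 mod 8 = 3, so (23714/33291) = (-1)^1·(11857/33291); sign now -1
reciprocity: (11857/33291) = +1·(33291/11857) since 11857 mod 4 = 1, 33291 mod 4 = 3; sign now -1
(33291/11857) = (9577/11857)   [reduce mod 11857]
reciprocity: (9577/11857) = +1·(11857/9577) since 9577 mod 4 = 1, 11857 mod 4 = 1; sign now -1
(11857/9577) = (2280/9577)   [reduce mod 9577]
2280 = 2^3·285; (2/9577) = +1 since 9577 mod 8 = 1, so (2280/9577) = (+1)^3·(285/9577); sign now -1
reciprocity: (285/9577) = +1·(9577/285) since 285 mod 4 = 1, 9577 mod 4 = 1; sign now -1
(9577/285) = (172/285)   [reduce mod 285]
172 = 2^2·43; (2/285) = -1 since 285 mod 8 = 5, so (172/285) = (-1)^2·(43/285); sign now -1
reciprocity: (43/285) = +1·(285/43) since 43 mod 4 = 3, 285 mod 4 = 1; sign now -1
(285/43) = (27/43)   [reduce mod 43]
reciprocity: (27/43) = -1·(43/27) since 27 mod 4 = 3, 43 mod 4 = 3; sign now +1
(43/27) = (16/27)   [reduce mod 27]
16 = 2^4·1; (2/27) = -1 since 27 mod 8 = 3, so (16/27) = (-1)^4·(1/27); sign now +1
(1/27) = 1; final value = sign = +1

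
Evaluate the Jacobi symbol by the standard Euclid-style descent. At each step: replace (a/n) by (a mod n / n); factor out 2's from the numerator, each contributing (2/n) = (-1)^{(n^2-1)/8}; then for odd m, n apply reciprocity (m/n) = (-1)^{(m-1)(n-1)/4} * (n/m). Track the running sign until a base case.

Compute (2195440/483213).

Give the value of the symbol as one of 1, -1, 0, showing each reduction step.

1

(2195440/483213): 2195440 mod 483213 = 262588, so (2195440/483213) = (262588/483213)
factor out 2^2: 262588 = 2^2·65647; with 483213 mod 8 = 5, (2/483213) = -1; sign now +1; continue with (65647/483213)
flip (65647/483213) -> (483213/65647): both odd, 65647 mod 4 = 3, 483213 mod 4 = 1, so the flip contributes +1; sign now +1
(483213/65647): 483213 mod 65647 = 23684, so (483213/65647) = (23684/65647)
factor out 2^2: 23684 = 2^2·5921; with 65647 mod 8 = 7, (2/65647) = +1; sign now +1; continue with (5921/65647)
flip (5921/65647) -> (65647/5921): both odd, 5921 mod 4 = 1, 65647 mod 4 = 3, so the flip contributes +1; sign now +1
(65647/5921): 65647 mod 5921 = 516, so (65647/5921) = (516/5921)
factor out 2^2: 516 = 2^2·129; with 5921 mod 8 = 1, (2/5921) = +1; sign now +1; continue with (129/5921)
flip (129/5921) -> (5921/129): both odd, 129 mod 4 = 1, 5921 mod 4 = 1, so the flip contributes +1; sign now +1
(5921/129): 5921 mod 129 = 116, so (5921/129) = (116/129)
factor out 2^2: 116 = 2^2·29; with 129 mod 8 = 1, (2/129) = +1; sign now +1; continue with (29/129)
flip (29/129) -> (129/29): both odd, 29 mod 4 = 1, 129 mod 4 = 1, so the flip contributes +1; sign now +1
(129/29): 129 mod 29 = 13, so (129/29) = (13/29)
flip (13/29) -> (29/13): both odd, 13 mod 4 = 1, 29 mod 4 = 1, so the flip contributes +1; sign now +1
(29/13): 29 mod 13 = 3, so (29/13) = (3/13)
flip (3/13) -> (13/3): both odd, 3 mod 4 = 3, 13 mod 4 = 1, so the flip contributes +1; sign now +1
(13/3): 13 mod 3 = 1, so (13/3) = (1/3)
reached (1/3) = 1, so the symbol is +1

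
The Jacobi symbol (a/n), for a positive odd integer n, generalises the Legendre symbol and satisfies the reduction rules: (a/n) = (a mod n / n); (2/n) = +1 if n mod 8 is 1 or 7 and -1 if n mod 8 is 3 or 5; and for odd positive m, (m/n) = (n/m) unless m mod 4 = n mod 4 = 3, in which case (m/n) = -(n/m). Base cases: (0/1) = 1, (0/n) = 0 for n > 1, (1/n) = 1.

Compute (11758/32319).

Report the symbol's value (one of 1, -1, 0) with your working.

11758 = 2^1·5879; (2/32319) = +1 since 32319 mod 8 = 7, so (11758/32319) = (+1)^1·(5879/32319); sign now +1
reciprocity: (5879/32319) = -1·(32319/5879) since 5879 mod 4 = 3, 32319 mod 4 = 3; sign now -1
(32319/5879) = (2924/5879)   [reduce mod 5879]
2924 = 2^2·731; (2/5879) = +1 since 5879 mod 8 = 7, so (2924/5879) = (+1)^2·(731/5879); sign now -1
reciprocity: (731/5879) = -1·(5879/731) since 731 mod 4 = 3, 5879 mod 4 = 3; sign now +1
(5879/731) = (31/731)   [reduce mod 731]
reciprocity: (31/731) = -1·(731/31) since 31 mod 4 = 3, 731 mod 4 = 3; sign now -1
(731/31) = (18/31)   [reduce mod 31]
18 = 2^1·9; (2/31) = +1 since 31 mod 8 = 7, so (18/31) = (+1)^1·(9/31); sign now -1
reciprocity: (9/31) = +1·(31/9) since 9 mod 4 = 1, 31 mod 4 = 3; sign now -1
(31/9) = (4/9)   [reduce mod 9]
4 = 2^2·1; (2/9) = +1 since 9 mod 8 = 1, so (4/9) = (+1)^2·(1/9); sign now -1
(1/9) = 1; final value = sign = -1

-1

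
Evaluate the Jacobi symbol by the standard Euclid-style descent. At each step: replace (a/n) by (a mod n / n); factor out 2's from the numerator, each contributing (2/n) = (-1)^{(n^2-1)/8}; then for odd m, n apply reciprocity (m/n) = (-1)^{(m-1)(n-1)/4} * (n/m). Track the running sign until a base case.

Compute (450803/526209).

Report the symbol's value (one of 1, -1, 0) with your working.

-1

reciprocity: (450803/526209) = +1·(526209/450803) since 450803 mod 4 = 3, 526209 mod 4 = 1; sign now +1
(526209/450803) = (75406/450803)   [reduce mod 450803]
75406 = 2^1·37703; (2/450803) = -1 since 450803 mod 8 = 3, so (75406/450803) = (-1)^1·(37703/450803); sign now -1
reciprocity: (37703/450803) = -1·(450803/37703) since 37703 mod 4 = 3, 450803 mod 4 = 3; sign now +1
(450803/37703) = (36070/37703)   [reduce mod 37703]
36070 = 2^1·18035; (2/37703) = +1 since 37703 mod 8 = 7, so (36070/37703) = (+1)^1·(18035/37703); sign now +1
reciprocity: (18035/37703) = -1·(37703/18035) since 18035 mod 4 = 3, 37703 mod 4 = 3; sign now -1
(37703/18035) = (1633/18035)   [reduce mod 18035]
reciprocity: (1633/18035) = +1·(18035/1633) since 1633 mod 4 = 1, 18035 mod 4 = 3; sign now -1
(18035/1633) = (72/1633)   [reduce mod 1633]
72 = 2^3·9; (2/1633) = +1 since 1633 mod 8 = 1, so (72/1633) = (+1)^3·(9/1633); sign now -1
reciprocity: (9/1633) = +1·(1633/9) since 9 mod 4 = 1, 1633 mod 4 = 1; sign now -1
(1633/9) = (4/9)   [reduce mod 9]
4 = 2^2·1; (2/9) = +1 since 9 mod 8 = 1, so (4/9) = (+1)^2·(1/9); sign now -1
(1/9) = 1; final value = sign = -1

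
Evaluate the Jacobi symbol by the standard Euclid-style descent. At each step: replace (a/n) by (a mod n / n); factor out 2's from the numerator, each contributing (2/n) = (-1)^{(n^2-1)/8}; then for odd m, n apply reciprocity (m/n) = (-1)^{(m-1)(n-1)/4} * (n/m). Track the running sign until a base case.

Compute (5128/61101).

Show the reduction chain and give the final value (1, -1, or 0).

5128 = 2^3·641; (2/61101) = -1 since 61101 mod 8 = 5, so (5128/61101) = (-1)^3·(641/61101); sign now -1
reciprocity: (641/61101) = +1·(61101/641) since 641 mod 4 = 1, 61101 mod 4 = 1; sign now -1
(61101/641) = (206/641)   [reduce mod 641]
206 = 2^1·103; (2/641) = +1 since 641 mod 8 = 1, so (206/641) = (+1)^1·(103/641); sign now -1
reciprocity: (103/641) = +1·(641/103) since 103 mod 4 = 3, 641 mod 4 = 1; sign now -1
(641/103) = (23/103)   [reduce mod 103]
reciprocity: (23/103) = -1·(103/23) since 23 mod 4 = 3, 103 mod 4 = 3; sign now +1
(103/23) = (11/23)   [reduce mod 23]
reciprocity: (11/23) = -1·(23/11) since 11 mod 4 = 3, 23 mod 4 = 3; sign now -1
(23/11) = (1/11)   [reduce mod 11]
(1/11) = 1; final value = sign = -1

-1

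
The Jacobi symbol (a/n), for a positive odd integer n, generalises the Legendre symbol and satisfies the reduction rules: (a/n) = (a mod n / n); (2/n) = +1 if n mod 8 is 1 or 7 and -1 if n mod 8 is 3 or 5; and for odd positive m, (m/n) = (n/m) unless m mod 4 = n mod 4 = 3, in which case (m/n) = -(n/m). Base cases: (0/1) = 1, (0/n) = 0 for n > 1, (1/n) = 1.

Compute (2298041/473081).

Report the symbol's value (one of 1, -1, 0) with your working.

-1

(2298041/473081): 2298041 mod 473081 = 405717, so (2298041/473081) = (405717/473081)
flip (405717/473081) -> (473081/405717): both odd, 405717 mod 4 = 1, 473081 mod 4 = 1, so the flip contributes +1; sign now +1
(473081/405717): 473081 mod 405717 = 67364, so (473081/405717) = (67364/405717)
factor out 2^2: 67364 = 2^2·16841; with 405717 mod 8 = 5, (2/405717) = -1; sign now +1; continue with (16841/405717)
flip (16841/405717) -> (405717/16841): both odd, 16841 mod 4 = 1, 405717 mod 4 = 1, so the flip contributes +1; sign now +1
(405717/16841): 405717 mod 16841 = 1533, so (405717/16841) = (1533/16841)
flip (1533/16841) -> (16841/1533): both odd, 1533 mod 4 = 1, 16841 mod 4 = 1, so the flip contributes +1; sign now +1
(16841/1533): 16841 mod 1533 = 1511, so (16841/1533) = (1511/1533)
flip (1511/1533) -> (1533/1511): both odd, 1511 mod 4 = 3, 1533 mod 4 = 1, so the flip contributes +1; sign now +1
(1533/1511): 1533 mod 1511 = 22, so (1533/1511) = (22/1511)
factor out 2^1: 22 = 2^1·11; with 1511 mod 8 = 7, (2/1511) = +1; sign now +1; continue with (11/1511)
flip (11/1511) -> (1511/11): both odd, 11 mod 4 = 3, 1511 mod 4 = 3, so the flip contributes -1; sign now -1
(1511/11): 1511 mod 11 = 4, so (1511/11) = (4/11)
factor out 2^2: 4 = 2^2·1; with 11 mod 8 = 3, (2/11) = -1; sign now -1; continue with (1/11)
reached (1/11) = 1, so the symbol is -1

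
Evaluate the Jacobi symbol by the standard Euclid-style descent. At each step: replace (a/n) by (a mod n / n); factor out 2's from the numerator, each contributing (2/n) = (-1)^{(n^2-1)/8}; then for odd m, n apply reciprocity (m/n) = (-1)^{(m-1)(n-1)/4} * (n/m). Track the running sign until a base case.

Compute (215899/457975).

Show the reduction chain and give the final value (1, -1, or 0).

1

flip (215899/457975) -> (457975/215899): both odd, 215899 mod 4 = 3, 457975 mod 4 = 3, so the flip contributes -1; sign now -1
(457975/215899): 457975 mod 215899 = 26177, so (457975/215899) = (26177/215899)
flip (26177/215899) -> (215899/26177): both odd, 26177 mod 4 = 1, 215899 mod 4 = 3, so the flip contributes +1; sign now -1
(215899/26177): 215899 mod 26177 = 6483, so (215899/26177) = (6483/26177)
flip (6483/26177) -> (26177/6483): both odd, 6483 mod 4 = 3, 26177 mod 4 = 1, so the flip contributes +1; sign now -1
(26177/6483): 26177 mod 6483 = 245, so (26177/6483) = (245/6483)
flip (245/6483) -> (6483/245): both odd, 245 mod 4 = 1, 6483 mod 4 = 3, so the flip contributes +1; sign now -1
(6483/245): 6483 mod 245 = 113, so (6483/245) = (113/245)
flip (113/245) -> (245/113): both odd, 113 mod 4 = 1, 245 mod 4 = 1, so the flip contributes +1; sign now -1
(245/113): 245 mod 113 = 19, so (245/113) = (19/113)
flip (19/113) -> (113/19): both odd, 19 mod 4 = 3, 113 mod 4 = 1, so the flip contributes +1; sign now -1
(113/19): 113 mod 19 = 18, so (113/19) = (18/19)
factor out 2^1: 18 = 2^1·9; with 19 mod 8 = 3, (2/19) = -1; sign now +1; continue with (9/19)
flip (9/19) -> (19/9): both odd, 9 mod 4 = 1, 19 mod 4 = 3, so the flip contributes +1; sign now +1
(19/9): 19 mod 9 = 1, so (19/9) = (1/9)
reached (1/9) = 1, so the symbol is +1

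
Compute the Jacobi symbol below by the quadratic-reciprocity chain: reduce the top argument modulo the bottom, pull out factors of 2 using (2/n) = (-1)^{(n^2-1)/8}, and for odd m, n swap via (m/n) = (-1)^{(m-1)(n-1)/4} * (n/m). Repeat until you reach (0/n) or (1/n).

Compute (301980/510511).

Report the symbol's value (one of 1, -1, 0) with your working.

-1

301980 = 2^2·75495; (2/510511) = +1 since 510511 mod 8 = 7, so (301980/510511) = (+1)^2·(75495/510511); sign now +1
reciprocity: (75495/510511) = -1·(510511/75495) since 75495 mod 4 = 3, 510511 mod 4 = 3; sign now -1
(510511/75495) = (57541/75495)   [reduce mod 75495]
reciprocity: (57541/75495) = +1·(75495/57541) since 57541 mod 4 = 1, 75495 mod 4 = 3; sign now -1
(75495/57541) = (17954/57541)   [reduce mod 57541]
17954 = 2^1·8977; (2/57541) = -1 since 57541 mod 8 = 5, so (17954/57541) = (-1)^1·(8977/57541); sign now +1
reciprocity: (8977/57541) = +1·(57541/8977) since 8977 mod 4 = 1, 57541 mod 4 = 1; sign now +1
(57541/8977) = (3679/8977)   [reduce mod 8977]
reciprocity: (3679/8977) = +1·(8977/3679) since 3679 mod 4 = 3, 8977 mod 4 = 1; sign now +1
(8977/3679) = (1619/3679)   [reduce mod 3679]
reciprocity: (1619/3679) = -1·(3679/1619) since 1619 mod 4 = 3, 3679 mod 4 = 3; sign now -1
(3679/1619) = (441/1619)   [reduce mod 1619]
reciprocity: (441/1619) = +1·(1619/441) since 441 mod 4 = 1, 1619 mod 4 = 3; sign now -1
(1619/441) = (296/441)   [reduce mod 441]
296 = 2^3·37; (2/441) = +1 since 441 mod 8 = 1, so (296/441) = (+1)^3·(37/441); sign now -1
reciprocity: (37/441) = +1·(441/37) since 37 mod 4 = 1, 441 mod 4 = 1; sign now -1
(441/37) = (34/37)   [reduce mod 37]
34 = 2^1·17; (2/37) = -1 since 37 mod 8 = 5, so (34/37) = (-1)^1·(17/37); sign now +1
reciprocity: (17/37) = +1·(37/17) since 17 mod 4 = 1, 37 mod 4 = 1; sign now +1
(37/17) = (3/17)   [reduce mod 17]
reciprocity: (3/17) = +1·(17/3) since 3 mod 4 = 3, 17 mod 4 = 1; sign now +1
(17/3) = (2/3)   [reduce mod 3]
2 = 2^1·1; (2/3) = -1 since 3 mod 8 = 3, so (2/3) = (-1)^1·(1/3); sign now -1
(1/3) = 1; final value = sign = -1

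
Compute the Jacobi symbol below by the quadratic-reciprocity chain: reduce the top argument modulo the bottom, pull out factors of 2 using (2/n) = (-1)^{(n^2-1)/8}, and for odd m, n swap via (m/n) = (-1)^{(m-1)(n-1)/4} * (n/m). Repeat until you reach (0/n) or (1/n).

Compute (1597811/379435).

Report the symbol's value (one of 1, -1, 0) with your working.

-1

(1597811/379435): 1597811 mod 379435 = 80071, so (1597811/379435) = (80071/379435)
flip (80071/379435) -> (379435/80071): both odd, 80071 mod 4 = 3, 379435 mod 4 = 3, so the flip contributes -1; sign now -1
(379435/80071): 379435 mod 80071 = 59151, so (379435/80071) = (59151/80071)
flip (59151/80071) -> (80071/59151): both odd, 59151 mod 4 = 3, 80071 mod 4 = 3, so the flip contributes -1; sign now +1
(80071/59151): 80071 mod 59151 = 20920, so (80071/59151) = (20920/59151)
factor out 2^3: 20920 = 2^3·2615; with 59151 mod 8 = 7, (2/59151) = +1; sign now +1; continue with (2615/59151)
flip (2615/59151) -> (59151/2615): both odd, 2615 mod 4 = 3, 59151 mod 4 = 3, so the flip contributes -1; sign now -1
(59151/2615): 59151 mod 2615 = 1621, so (59151/2615) = (1621/2615)
flip (1621/2615) -> (2615/1621): both odd, 1621 mod 4 = 1, 2615 mod 4 = 3, so the flip contributes +1; sign now -1
(2615/1621): 2615 mod 1621 = 994, so (2615/1621) = (994/1621)
factor out 2^1: 994 = 2^1·497; with 1621 mod 8 = 5, (2/1621) = -1; sign now +1; continue with (497/1621)
flip (497/1621) -> (1621/497): both odd, 497 mod 4 = 1, 1621 mod 4 = 1, so the flip contributes +1; sign now +1
(1621/497): 1621 mod 497 = 130, so (1621/497) = (130/497)
factor out 2^1: 130 = 2^1·65; with 497 mod 8 = 1, (2/497) = +1; sign now +1; continue with (65/497)
flip (65/497) -> (497/65): both odd, 65 mod 4 = 1, 497 mod 4 = 1, so the flip contributes +1; sign now +1
(497/65): 497 mod 65 = 42, so (497/65) = (42/65)
factor out 2^1: 42 = 2^1·21; with 65 mod 8 = 1, (2/65) = +1; sign now +1; continue with (21/65)
flip (21/65) -> (65/21): both odd, 21 mod 4 = 1, 65 mod 4 = 1, so the flip contributes +1; sign now +1
(65/21): 65 mod 21 = 2, so (65/21) = (2/21)
factor out 2^1: 2 = 2^1·1; with 21 mod 8 = 5, (2/21) = -1; sign now -1; continue with (1/21)
reached (1/21) = 1, so the symbol is -1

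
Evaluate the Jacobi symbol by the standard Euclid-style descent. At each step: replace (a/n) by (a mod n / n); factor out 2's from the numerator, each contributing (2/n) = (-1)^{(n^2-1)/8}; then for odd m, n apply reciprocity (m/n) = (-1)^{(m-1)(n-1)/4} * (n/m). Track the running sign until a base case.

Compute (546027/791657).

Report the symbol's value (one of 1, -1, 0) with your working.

-1

reciprocity: (546027/791657) = +1·(791657/546027) since 546027 mod 4 = 3, 791657 mod 4 = 1; sign now +1
(791657/546027) = (245630/546027)   [reduce mod 546027]
245630 = 2^1·122815; (2/546027) = -1 since 546027 mod 8 = 3, so (245630/546027) = (-1)^1·(122815/546027); sign now -1
reciprocity: (122815/546027) = -1·(546027/122815) since 122815 mod 4 = 3, 546027 mod 4 = 3; sign now +1
(546027/122815) = (54767/122815)   [reduce mod 122815]
reciprocity: (54767/122815) = -1·(122815/54767) since 54767 mod 4 = 3, 122815 mod 4 = 3; sign now -1
(122815/54767) = (13281/54767)   [reduce mod 54767]
reciprocity: (13281/54767) = +1·(54767/13281) since 13281 mod 4 = 1, 54767 mod 4 = 3; sign now -1
(54767/13281) = (1643/13281)   [reduce mod 13281]
reciprocity: (1643/13281) = +1·(13281/1643) since 1643 mod 4 = 3, 13281 mod 4 = 1; sign now -1
(13281/1643) = (137/1643)   [reduce mod 1643]
reciprocity: (137/1643) = +1·(1643/137) since 137 mod 4 = 1, 1643 mod 4 = 3; sign now -1
(1643/137) = (136/137)   [reduce mod 137]
136 = 2^3·17; (2/137) = +1 since 137 mod 8 = 1, so (136/137) = (+1)^3·(17/137); sign now -1
reciprocity: (17/137) = +1·(137/17) since 17 mod 4 = 1, 137 mod 4 = 1; sign now -1
(137/17) = (1/17)   [reduce mod 17]
(1/17) = 1; final value = sign = -1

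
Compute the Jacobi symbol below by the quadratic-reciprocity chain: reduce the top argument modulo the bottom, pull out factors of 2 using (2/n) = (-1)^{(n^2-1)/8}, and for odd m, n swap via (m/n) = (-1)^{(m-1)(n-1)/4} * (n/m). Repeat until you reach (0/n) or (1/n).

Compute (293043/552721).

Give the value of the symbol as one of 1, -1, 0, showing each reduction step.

flip (293043/552721) -> (552721/293043): both odd, 293043 mod 4 = 3, 552721 mod 4 = 1, so the flip contributes +1; sign now +1
(552721/293043): 552721 mod 293043 = 259678, so (552721/293043) = (259678/293043)
factor out 2^1: 259678 = 2^1·129839; with 293043 mod 8 = 3, (2/293043) = -1; sign now -1; continue with (129839/293043)
flip (129839/293043) -> (293043/129839): both odd, 129839 mod 4 = 3, 293043 mod 4 = 3, so the flip contributes -1; sign now +1
(293043/129839): 293043 mod 129839 = 33365, so (293043/129839) = (33365/129839)
flip (33365/129839) -> (129839/33365): both odd, 33365 mod 4 = 1, 129839 mod 4 = 3, so the flip contributes +1; sign now +1
(129839/33365): 129839 mod 33365 = 29744, so (129839/33365) = (29744/33365)
factor out 2^4: 29744 = 2^4·1859; with 33365 mod 8 = 5, (2/33365) = -1; sign now +1; continue with (1859/33365)
flip (1859/33365) -> (33365/1859): both odd, 1859 mod 4 = 3, 33365 mod 4 = 1, so the flip contributes +1; sign now +1
(33365/1859): 33365 mod 1859 = 1762, so (33365/1859) = (1762/1859)
factor out 2^1: 1762 = 2^1·881; with 1859 mod 8 = 3, (2/1859) = -1; sign now -1; continue with (881/1859)
flip (881/1859) -> (1859/881): both odd, 881 mod 4 = 1, 1859 mod 4 = 3, so the flip contributes +1; sign now -1
(1859/881): 1859 mod 881 = 97, so (1859/881) = (97/881)
flip (97/881) -> (881/97): both odd, 97 mod 4 = 1, 881 mod 4 = 1, so the flip contributes +1; sign now -1
(881/97): 881 mod 97 = 8, so (881/97) = (8/97)
factor out 2^3: 8 = 2^3·1; with 97 mod 8 = 1, (2/97) = +1; sign now -1; continue with (1/97)
reached (1/97) = 1, so the symbol is -1

-1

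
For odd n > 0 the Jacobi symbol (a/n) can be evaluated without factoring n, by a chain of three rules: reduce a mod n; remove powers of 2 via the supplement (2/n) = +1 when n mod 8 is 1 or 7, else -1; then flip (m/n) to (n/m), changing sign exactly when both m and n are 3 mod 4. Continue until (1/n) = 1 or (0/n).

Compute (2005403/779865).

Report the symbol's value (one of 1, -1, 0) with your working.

-1

(2005403/779865) = (445673/779865)   [reduce mod 779865]
reciprocity: (445673/779865) = +1·(779865/445673) since 445673 mod 4 = 1, 779865 mod 4 = 1; sign now +1
(779865/445673) = (334192/445673)   [reduce mod 445673]
334192 = 2^4·20887; (2/445673) = +1 since 445673 mod 8 = 1, so (334192/445673) = (+1)^4·(20887/445673); sign now +1
reciprocity: (20887/445673) = +1·(445673/20887) since 20887 mod 4 = 3, 445673 mod 4 = 1; sign now +1
(445673/20887) = (7046/20887)   [reduce mod 20887]
7046 = 2^1·3523; (2/20887) = +1 since 20887 mod 8 = 7, so (7046/20887) = (+1)^1·(3523/20887); sign now +1
reciprocity: (3523/20887) = -1·(20887/3523) since 3523 mod 4 = 3, 20887 mod 4 = 3; sign now -1
(20887/3523) = (3272/3523)   [reduce mod 3523]
3272 = 2^3·409; (2/3523) = -1 since 3523 mod 8 = 3, so (3272/3523) = (-1)^3·(409/3523); sign now +1
reciprocity: (409/3523) = +1·(3523/409) since 409 mod 4 = 1, 3523 mod 4 = 3; sign now +1
(3523/409) = (251/409)   [reduce mod 409]
reciprocity: (251/409) = +1·(409/251) since 251 mod 4 = 3, 409 mod 4 = 1; sign now +1
(409/251) = (158/251)   [reduce mod 251]
158 = 2^1·79; (2/251) = -1 since 251 mod 8 = 3, so (158/251) = (-1)^1·(79/251); sign now -1
reciprocity: (79/251) = -1·(251/79) since 79 mod 4 = 3, 251 mod 4 = 3; sign now +1
(251/79) = (14/79)   [reduce mod 79]
14 = 2^1·7; (2/79) = +1 since 79 mod 8 = 7, so (14/79) = (+1)^1·(7/79); sign now +1
reciprocity: (7/79) = -1·(79/7) since 7 mod 4 = 3, 79 mod 4 = 3; sign now -1
(79/7) = (2/7)   [reduce mod 7]
2 = 2^1·1; (2/7) = +1 since 7 mod 8 = 7, so (2/7) = (+1)^1·(1/7); sign now -1
(1/7) = 1; final value = sign = -1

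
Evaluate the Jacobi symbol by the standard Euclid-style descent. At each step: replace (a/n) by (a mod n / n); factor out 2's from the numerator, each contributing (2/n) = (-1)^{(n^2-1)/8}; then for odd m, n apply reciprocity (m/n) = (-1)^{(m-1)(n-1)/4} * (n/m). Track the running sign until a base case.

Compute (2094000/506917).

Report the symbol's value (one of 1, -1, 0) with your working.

-1

(2094000/506917) = (66332/506917)   [reduce mod 506917]
66332 = 2^2·16583; (2/506917) = -1 since 506917 mod 8 = 5, so (66332/506917) = (-1)^2·(16583/506917); sign now +1
reciprocity: (16583/506917) = +1·(506917/16583) since 16583 mod 4 = 3, 506917 mod 4 = 1; sign now +1
(506917/16583) = (9427/16583)   [reduce mod 16583]
reciprocity: (9427/16583) = -1·(16583/9427) since 9427 mod 4 = 3, 16583 mod 4 = 3; sign now -1
(16583/9427) = (7156/9427)   [reduce mod 9427]
7156 = 2^2·1789; (2/9427) = -1 since 9427 mod 8 = 3, so (7156/9427) = (-1)^2·(1789/9427); sign now -1
reciprocity: (1789/9427) = +1·(9427/1789) since 1789 mod 4 = 1, 9427 mod 4 = 3; sign now -1
(9427/1789) = (482/1789)   [reduce mod 1789]
482 = 2^1·241; (2/1789) = -1 since 1789 mod 8 = 5, so (482/1789) = (-1)^1·(241/1789); sign now +1
reciprocity: (241/1789) = +1·(1789/241) since 241 mod 4 = 1, 1789 mod 4 = 1; sign now +1
(1789/241) = (102/241)   [reduce mod 241]
102 = 2^1·51; (2/241) = +1 since 241 mod 8 = 1, so (102/241) = (+1)^1·(51/241); sign now +1
reciprocity: (51/241) = +1·(241/51) since 51 mod 4 = 3, 241 mod 4 = 1; sign now +1
(241/51) = (37/51)   [reduce mod 51]
reciprocity: (37/51) = +1·(51/37) since 37 mod 4 = 1, 51 mod 4 = 3; sign now +1
(51/37) = (14/37)   [reduce mod 37]
14 = 2^1·7; (2/37) = -1 since 37 mod 8 = 5, so (14/37) = (-1)^1·(7/37); sign now -1
reciprocity: (7/37) = +1·(37/7) since 7 mod 4 = 3, 37 mod 4 = 1; sign now -1
(37/7) = (2/7)   [reduce mod 7]
2 = 2^1·1; (2/7) = +1 since 7 mod 8 = 7, so (2/7) = (+1)^1·(1/7); sign now -1
(1/7) = 1; final value = sign = -1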